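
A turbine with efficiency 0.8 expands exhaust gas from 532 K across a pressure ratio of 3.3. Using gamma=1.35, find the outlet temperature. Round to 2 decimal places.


T_out = T_in * (1 - eta * (1 - PR^(-(gamma-1)/gamma)))
Exponent = -(1.35-1)/1.35 = -0.25925926
PR^exp = 3.3^(-0.25925926) = 0.73378775
Factor = 1 - 0.8*(1 - 0.73378775) = 0.78703020
T_out = 532 * 0.78703020 = 418.70 K


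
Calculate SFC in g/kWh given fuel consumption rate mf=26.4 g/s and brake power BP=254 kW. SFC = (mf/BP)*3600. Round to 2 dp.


SFC = (mf / BP) * 3600
Rate = 26.4 / 254 = 0.103937 g/(s*kW)
SFC = 0.103937 * 3600 = 374.17 g/kWh


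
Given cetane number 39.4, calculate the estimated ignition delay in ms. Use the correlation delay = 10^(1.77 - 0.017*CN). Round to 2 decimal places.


delay = 10^(1.77 - 0.017*CN)
Exponent = 1.77 - 0.017*39.4 = 1.1002
delay = 10^1.1002 = 12.60 ms


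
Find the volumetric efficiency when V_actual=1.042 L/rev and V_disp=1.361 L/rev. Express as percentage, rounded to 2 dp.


eta_v = (V_actual / V_disp) * 100
Ratio = 1.042 / 1.361 = 0.7656
eta_v = 0.7656 * 100 = 76.56%


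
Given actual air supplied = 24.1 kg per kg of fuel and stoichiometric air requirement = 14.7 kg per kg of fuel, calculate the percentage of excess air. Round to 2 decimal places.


Excess air = actual - stoichiometric = 24.1 - 14.7 = 9.40 kg/kg fuel
Excess air % = (excess / stoich) * 100 = (9.40 / 14.7) * 100 = 63.95%


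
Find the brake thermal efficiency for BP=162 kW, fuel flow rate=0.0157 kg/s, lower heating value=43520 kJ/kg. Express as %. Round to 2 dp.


eta_BTE = (BP / (mf * LHV)) * 100
Denominator = 0.0157 * 43520 = 683.2640 kW
eta_BTE = (162 / 683.2640) * 100 = 23.71%


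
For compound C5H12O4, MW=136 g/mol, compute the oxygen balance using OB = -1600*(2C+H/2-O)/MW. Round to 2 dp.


OB = -1600 * (2C + H/2 - O) / MW
Inner = 2*5 + 12/2 - 4 = 12.00
OB = -1600 * 12.00 / 136 = -141.18%


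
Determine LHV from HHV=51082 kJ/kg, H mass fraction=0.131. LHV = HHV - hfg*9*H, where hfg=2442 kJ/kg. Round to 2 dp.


LHV = HHV - hfg * 9 * H
Water correction = 2442 * 9 * 0.131 = 2879.118 kJ/kg
LHV = 51082 - 2879.118 = 48202.88 kJ/kg


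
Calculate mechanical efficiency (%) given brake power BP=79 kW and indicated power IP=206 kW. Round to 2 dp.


eta_mech = (BP / IP) * 100
Ratio = 79 / 206 = 0.3835
eta_mech = 0.3835 * 100 = 38.35%


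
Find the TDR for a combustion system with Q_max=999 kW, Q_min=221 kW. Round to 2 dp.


TDR = Q_max / Q_min
TDR = 999 / 221 = 4.52


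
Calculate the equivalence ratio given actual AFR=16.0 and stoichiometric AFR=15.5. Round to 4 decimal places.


phi = AFR_stoich / AFR_actual
phi = 15.5 / 16.0 = 0.9688


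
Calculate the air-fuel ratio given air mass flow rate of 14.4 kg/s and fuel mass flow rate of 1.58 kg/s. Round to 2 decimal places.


AFR = m_air / m_fuel
AFR = 14.4 / 1.58 = 9.11


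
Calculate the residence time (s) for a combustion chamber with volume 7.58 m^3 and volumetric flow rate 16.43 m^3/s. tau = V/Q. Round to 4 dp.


tau = V / Q_flow
tau = 7.58 / 16.43 = 0.4614 s


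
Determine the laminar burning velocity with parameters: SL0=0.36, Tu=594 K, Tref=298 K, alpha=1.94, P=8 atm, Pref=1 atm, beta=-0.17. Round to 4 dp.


SL = SL0 * (Tu/Tref)^alpha * (P/Pref)^beta
T ratio = 594/298 = 1.99328859
(T ratio)^alpha = 1.99328859^1.94 = 3.812116
(P/Pref)^beta = 8^(-0.17) = 0.702222
SL = 0.36 * 3.812116 * 0.702222 = 0.9637 m/s


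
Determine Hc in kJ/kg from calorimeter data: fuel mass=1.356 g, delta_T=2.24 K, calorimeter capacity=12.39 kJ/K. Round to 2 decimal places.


Hc = C_cal * delta_T / m_fuel
Q_released = 12.39 * 2.24 = 27.7536 kJ
m_fuel = 1.356 g = 1.356/1000 kg = 0.001356 kg
Hc = 27.7536 / 0.001356 = 20467.26 kJ/kg


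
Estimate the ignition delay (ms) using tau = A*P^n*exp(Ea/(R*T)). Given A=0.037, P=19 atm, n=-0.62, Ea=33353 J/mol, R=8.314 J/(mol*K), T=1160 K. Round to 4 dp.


tau = A * P^n * exp(Ea/(R*T))
P^n = 19^(-0.62) = 0.16112865
Ea/(R*T) = 33353/(8.314*1160) = 3.458334
exp(Ea/(R*T)) = 31.764003
tau = 0.037 * 0.16112865 * 31.764003 = 0.1894 ms


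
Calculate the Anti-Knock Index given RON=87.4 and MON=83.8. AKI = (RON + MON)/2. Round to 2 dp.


AKI = (RON + MON) / 2
AKI = (87.4 + 83.8) / 2
AKI = 171.2 / 2 = 85.60


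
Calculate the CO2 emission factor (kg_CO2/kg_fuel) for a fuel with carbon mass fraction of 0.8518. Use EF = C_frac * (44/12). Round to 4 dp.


EF = C_frac * (M_CO2 / M_C)
EF = 0.8518 * (44/12)
EF = 0.8518 * 3.666667 = 3.1233 kg_CO2/kg_fuel


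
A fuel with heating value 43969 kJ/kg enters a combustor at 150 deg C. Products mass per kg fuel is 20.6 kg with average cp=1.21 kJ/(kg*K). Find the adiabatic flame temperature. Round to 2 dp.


T_ad = T_in + Hc / (m_p * cp)
Denominator = 20.6 * 1.21 = 24.9260
Temperature rise = 43969 / 24.9260 = 1763.98 K
T_ad = 150 + 1763.98 = 1913.98 deg C


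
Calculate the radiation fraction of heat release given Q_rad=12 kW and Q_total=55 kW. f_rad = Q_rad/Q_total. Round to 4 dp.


f_rad = Q_rad / Q_total
f_rad = 12 / 55 = 0.2182


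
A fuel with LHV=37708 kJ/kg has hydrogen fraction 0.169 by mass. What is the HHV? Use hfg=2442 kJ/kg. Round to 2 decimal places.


HHV = LHV + hfg * 9 * H
Water addition = 2442 * 9 * 0.169 = 3714.282 kJ/kg
HHV = 37708 + 3714.282 = 41422.28 kJ/kg


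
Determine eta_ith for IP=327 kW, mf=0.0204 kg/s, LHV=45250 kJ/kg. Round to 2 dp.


eta_ith = (IP / (mf * LHV)) * 100
Denominator = 0.0204 * 45250 = 923.1000 kW
eta_ith = (327 / 923.1000) * 100 = 35.42%


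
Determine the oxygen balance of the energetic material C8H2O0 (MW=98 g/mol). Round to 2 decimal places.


OB = -1600 * (2C + H/2 - O) / MW
Inner = 2*8 + 2/2 - 0 = 17.00
OB = -1600 * 17.00 / 98 = -277.55%


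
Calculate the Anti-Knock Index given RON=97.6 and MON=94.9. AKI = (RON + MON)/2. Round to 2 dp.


AKI = (RON + MON) / 2
AKI = (97.6 + 94.9) / 2
AKI = 192.5 / 2 = 96.25


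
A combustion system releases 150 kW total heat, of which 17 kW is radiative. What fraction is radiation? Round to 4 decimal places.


f_rad = Q_rad / Q_total
f_rad = 17 / 150 = 0.1133


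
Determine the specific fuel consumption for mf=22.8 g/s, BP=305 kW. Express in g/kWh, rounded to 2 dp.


SFC = (mf / BP) * 3600
Rate = 22.8 / 305 = 0.074754 g/(s*kW)
SFC = 0.074754 * 3600 = 269.11 g/kWh


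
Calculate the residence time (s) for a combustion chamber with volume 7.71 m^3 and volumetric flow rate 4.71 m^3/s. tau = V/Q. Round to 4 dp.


tau = V / Q_flow
tau = 7.71 / 4.71 = 1.6369 s


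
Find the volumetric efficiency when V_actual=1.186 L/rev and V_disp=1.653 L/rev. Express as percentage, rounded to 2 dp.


eta_v = (V_actual / V_disp) * 100
Ratio = 1.186 / 1.653 = 0.7175
eta_v = 0.7175 * 100 = 71.75%


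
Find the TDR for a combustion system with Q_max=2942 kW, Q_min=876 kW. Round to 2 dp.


TDR = Q_max / Q_min
TDR = 2942 / 876 = 3.36


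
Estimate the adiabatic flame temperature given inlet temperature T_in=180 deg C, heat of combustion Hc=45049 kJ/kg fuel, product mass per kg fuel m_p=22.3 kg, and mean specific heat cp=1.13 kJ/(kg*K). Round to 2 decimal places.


T_ad = T_in + Hc / (m_p * cp)
Denominator = 22.3 * 1.13 = 25.1990
Temperature rise = 45049 / 25.1990 = 1787.73 K
T_ad = 180 + 1787.73 = 1967.73 deg C


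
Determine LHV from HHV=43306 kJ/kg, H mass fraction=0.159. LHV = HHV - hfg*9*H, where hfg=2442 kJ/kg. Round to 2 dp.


LHV = HHV - hfg * 9 * H
Water correction = 2442 * 9 * 0.159 = 3494.502 kJ/kg
LHV = 43306 - 3494.502 = 39811.50 kJ/kg


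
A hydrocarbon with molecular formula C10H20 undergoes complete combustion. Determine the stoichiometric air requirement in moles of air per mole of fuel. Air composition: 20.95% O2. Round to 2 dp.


Balanced combustion: C10H20 + 15 O2 -> 10 CO2 + 10 H2O
O2 needed = C + H/4 = 10 + 20/4 = 15.00 moles
Air moles = O2 / 0.2095 = 15.00 / 0.2095 = 71.60 moles air


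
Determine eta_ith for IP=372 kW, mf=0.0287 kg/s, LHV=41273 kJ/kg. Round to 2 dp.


eta_ith = (IP / (mf * LHV)) * 100
Denominator = 0.0287 * 41273 = 1184.5351 kW
eta_ith = (372 / 1184.5351) * 100 = 31.40%


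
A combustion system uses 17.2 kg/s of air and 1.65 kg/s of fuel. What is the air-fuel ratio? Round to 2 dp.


AFR = m_air / m_fuel
AFR = 17.2 / 1.65 = 10.42


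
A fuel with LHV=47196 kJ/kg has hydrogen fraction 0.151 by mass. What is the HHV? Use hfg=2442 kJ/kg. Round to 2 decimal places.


HHV = LHV + hfg * 9 * H
Water addition = 2442 * 9 * 0.151 = 3318.678 kJ/kg
HHV = 47196 + 3318.678 = 50514.68 kJ/kg


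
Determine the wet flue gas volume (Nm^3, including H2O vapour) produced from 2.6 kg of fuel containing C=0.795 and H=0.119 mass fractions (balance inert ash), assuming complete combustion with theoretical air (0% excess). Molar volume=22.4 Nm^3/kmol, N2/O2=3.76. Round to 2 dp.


Per kg fuel: CO2 = (C/12 kmol)*22.4 = (0.795/12)*22.4 = 1.48400 Nm^3
Per kg fuel: H2O = (H/2 kmol)*22.4 = (0.119/2)*22.4 = 1.33280 Nm^3
O2 needed per kg fuel = C/12 + H/4 = 0.795/12 + 0.119/4 = 0.09600000 kmol
Per kg fuel: N2 = O2*3.76*22.4 = 0.09600000*3.76*22.4 = 8.08550 Nm^3
Total per kg = 1.48400 + 1.33280 + 8.08550 = 10.90230 Nm^3
Total = 10.90230 * 2.6 = 28.35 Nm^3


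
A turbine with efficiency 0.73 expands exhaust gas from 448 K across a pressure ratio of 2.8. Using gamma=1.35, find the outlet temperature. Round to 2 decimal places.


T_out = T_in * (1 - eta * (1 - PR^(-(gamma-1)/gamma)))
Exponent = -(1.35-1)/1.35 = -0.25925926
PR^exp = 2.8^(-0.25925926) = 0.76572026
Factor = 1 - 0.73*(1 - 0.76572026) = 0.82897579
T_out = 448 * 0.82897579 = 371.38 K


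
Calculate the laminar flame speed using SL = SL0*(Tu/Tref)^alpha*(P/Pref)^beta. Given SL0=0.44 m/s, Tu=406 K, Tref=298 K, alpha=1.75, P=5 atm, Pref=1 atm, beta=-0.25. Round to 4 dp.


SL = SL0 * (Tu/Tref)^alpha * (P/Pref)^beta
T ratio = 406/298 = 1.36241611
(T ratio)^alpha = 1.36241611^1.75 = 1.718075
(P/Pref)^beta = 5^(-0.25) = 0.668740
SL = 0.44 * 1.718075 * 0.668740 = 0.5055 m/s


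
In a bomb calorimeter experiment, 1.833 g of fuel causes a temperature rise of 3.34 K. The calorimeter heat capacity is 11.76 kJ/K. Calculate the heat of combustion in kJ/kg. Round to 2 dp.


Hc = C_cal * delta_T / m_fuel
Q_released = 11.76 * 3.34 = 39.2784 kJ
m_fuel = 1.833 g = 1.833/1000 kg = 0.001833 kg
Hc = 39.2784 / 0.001833 = 21428.48 kJ/kg


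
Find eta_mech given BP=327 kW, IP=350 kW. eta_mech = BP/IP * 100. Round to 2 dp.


eta_mech = (BP / IP) * 100
Ratio = 327 / 350 = 0.9343
eta_mech = 0.9343 * 100 = 93.43%


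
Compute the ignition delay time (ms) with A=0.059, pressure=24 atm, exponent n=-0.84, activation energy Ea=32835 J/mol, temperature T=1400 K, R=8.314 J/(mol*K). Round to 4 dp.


tau = A * P^n * exp(Ea/(R*T))
P^n = 24^(-0.84) = 0.06928234
Ea/(R*T) = 32835/(8.314*1400) = 2.820973
exp(Ea/(R*T)) = 16.793186
tau = 0.059 * 0.06928234 * 16.793186 = 0.0686 ms


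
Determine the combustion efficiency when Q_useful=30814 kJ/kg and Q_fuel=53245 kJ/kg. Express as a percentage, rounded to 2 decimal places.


Efficiency = (Q_useful / Q_fuel) * 100
Efficiency = (30814 / 53245) * 100
Efficiency = 0.5787 * 100 = 57.87%


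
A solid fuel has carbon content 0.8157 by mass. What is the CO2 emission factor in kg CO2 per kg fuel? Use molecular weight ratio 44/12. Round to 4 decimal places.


EF = C_frac * (M_CO2 / M_C)
EF = 0.8157 * (44/12)
EF = 0.8157 * 3.666667 = 2.9909 kg_CO2/kg_fuel


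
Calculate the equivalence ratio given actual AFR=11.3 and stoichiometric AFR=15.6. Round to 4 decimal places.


phi = AFR_stoich / AFR_actual
phi = 15.6 / 11.3 = 1.3805


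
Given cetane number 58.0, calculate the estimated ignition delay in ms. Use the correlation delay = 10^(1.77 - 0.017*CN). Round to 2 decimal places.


delay = 10^(1.77 - 0.017*CN)
Exponent = 1.77 - 0.017*58.0 = 0.7840
delay = 10^0.7840 = 6.08 ms


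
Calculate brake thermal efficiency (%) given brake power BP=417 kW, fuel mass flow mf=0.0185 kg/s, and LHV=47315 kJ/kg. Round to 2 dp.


eta_BTE = (BP / (mf * LHV)) * 100
Denominator = 0.0185 * 47315 = 875.3275 kW
eta_BTE = (417 / 875.3275) * 100 = 47.64%


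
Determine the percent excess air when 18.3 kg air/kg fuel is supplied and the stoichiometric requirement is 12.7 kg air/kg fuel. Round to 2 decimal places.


Excess air = actual - stoichiometric = 18.3 - 12.7 = 5.60 kg/kg fuel
Excess air % = (excess / stoich) * 100 = (5.60 / 12.7) * 100 = 44.09%


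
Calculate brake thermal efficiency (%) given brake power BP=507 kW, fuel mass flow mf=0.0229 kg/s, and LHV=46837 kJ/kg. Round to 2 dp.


eta_BTE = (BP / (mf * LHV)) * 100
Denominator = 0.0229 * 46837 = 1072.5673 kW
eta_BTE = (507 / 1072.5673) * 100 = 47.27%


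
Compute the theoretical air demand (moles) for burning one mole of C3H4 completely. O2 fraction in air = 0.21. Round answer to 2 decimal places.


Balanced combustion: C3H4 + 4 O2 -> 3 CO2 + 2 H2O
O2 needed = C + H/4 = 3 + 4/4 = 4.00 moles
Air moles = O2 / 0.21 = 4.00 / 0.21 = 19.05 moles air


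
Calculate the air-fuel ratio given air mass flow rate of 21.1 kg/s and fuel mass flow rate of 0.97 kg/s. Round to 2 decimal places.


AFR = m_air / m_fuel
AFR = 21.1 / 0.97 = 21.75


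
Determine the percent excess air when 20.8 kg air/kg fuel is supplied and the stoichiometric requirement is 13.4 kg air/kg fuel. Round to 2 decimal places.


Excess air = actual - stoichiometric = 20.8 - 13.4 = 7.40 kg/kg fuel
Excess air % = (excess / stoich) * 100 = (7.40 / 13.4) * 100 = 55.22%


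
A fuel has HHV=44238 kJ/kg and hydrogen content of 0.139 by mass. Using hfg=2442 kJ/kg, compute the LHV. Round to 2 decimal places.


LHV = HHV - hfg * 9 * H
Water correction = 2442 * 9 * 0.139 = 3054.942 kJ/kg
LHV = 44238 - 3054.942 = 41183.06 kJ/kg


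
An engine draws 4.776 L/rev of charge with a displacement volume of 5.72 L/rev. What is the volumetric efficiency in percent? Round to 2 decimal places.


eta_v = (V_actual / V_disp) * 100
Ratio = 4.776 / 5.72 = 0.8350
eta_v = 0.8350 * 100 = 83.50%


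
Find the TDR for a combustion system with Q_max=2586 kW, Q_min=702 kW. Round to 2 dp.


TDR = Q_max / Q_min
TDR = 2586 / 702 = 3.68


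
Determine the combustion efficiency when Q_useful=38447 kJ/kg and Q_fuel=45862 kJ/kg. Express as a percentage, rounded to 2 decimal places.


Efficiency = (Q_useful / Q_fuel) * 100
Efficiency = (38447 / 45862) * 100
Efficiency = 0.8383 * 100 = 83.83%


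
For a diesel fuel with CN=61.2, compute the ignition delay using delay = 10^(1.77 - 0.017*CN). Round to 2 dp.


delay = 10^(1.77 - 0.017*CN)
Exponent = 1.77 - 0.017*61.2 = 0.7296
delay = 10^0.7296 = 5.37 ms


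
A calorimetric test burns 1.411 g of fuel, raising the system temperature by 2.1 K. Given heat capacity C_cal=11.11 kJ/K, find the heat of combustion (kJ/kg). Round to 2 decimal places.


Hc = C_cal * delta_T / m_fuel
Q_released = 11.11 * 2.1 = 23.3310 kJ
m_fuel = 1.411 g = 1.411/1000 kg = 0.001411 kg
Hc = 23.3310 / 0.001411 = 16535.08 kJ/kg


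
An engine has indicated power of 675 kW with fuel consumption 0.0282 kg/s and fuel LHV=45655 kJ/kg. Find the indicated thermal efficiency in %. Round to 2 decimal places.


eta_ith = (IP / (mf * LHV)) * 100
Denominator = 0.0282 * 45655 = 1287.4710 kW
eta_ith = (675 / 1287.4710) * 100 = 52.43%


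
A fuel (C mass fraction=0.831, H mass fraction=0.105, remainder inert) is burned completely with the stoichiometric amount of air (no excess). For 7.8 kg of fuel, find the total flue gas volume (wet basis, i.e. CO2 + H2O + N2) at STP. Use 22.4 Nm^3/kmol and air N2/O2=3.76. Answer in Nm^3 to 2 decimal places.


Per kg fuel: CO2 = (C/12 kmol)*22.4 = (0.831/12)*22.4 = 1.55120 Nm^3
Per kg fuel: H2O = (H/2 kmol)*22.4 = (0.105/2)*22.4 = 1.17600 Nm^3
O2 needed per kg fuel = C/12 + H/4 = 0.831/12 + 0.105/4 = 0.09550000 kmol
Per kg fuel: N2 = O2*3.76*22.4 = 0.09550000*3.76*22.4 = 8.04339 Nm^3
Total per kg = 1.55120 + 1.17600 + 8.04339 = 10.77059 Nm^3
Total = 10.77059 * 7.8 = 84.01 Nm^3


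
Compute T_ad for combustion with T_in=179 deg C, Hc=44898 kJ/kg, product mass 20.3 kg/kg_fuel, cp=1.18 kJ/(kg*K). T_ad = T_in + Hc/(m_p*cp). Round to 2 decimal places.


T_ad = T_in + Hc / (m_p * cp)
Denominator = 20.3 * 1.18 = 23.9540
Temperature rise = 44898 / 23.9540 = 1874.34 K
T_ad = 179 + 1874.34 = 2053.34 deg C


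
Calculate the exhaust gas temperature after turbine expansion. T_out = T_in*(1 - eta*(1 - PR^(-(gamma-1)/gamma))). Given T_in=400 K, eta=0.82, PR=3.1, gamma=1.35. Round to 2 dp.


T_out = T_in * (1 - eta * (1 - PR^(-(gamma-1)/gamma)))
Exponent = -(1.35-1)/1.35 = -0.25925926
PR^exp = 3.1^(-0.25925926) = 0.74577862
Factor = 1 - 0.82*(1 - 0.74577862) = 0.79153847
T_out = 400 * 0.79153847 = 316.62 K


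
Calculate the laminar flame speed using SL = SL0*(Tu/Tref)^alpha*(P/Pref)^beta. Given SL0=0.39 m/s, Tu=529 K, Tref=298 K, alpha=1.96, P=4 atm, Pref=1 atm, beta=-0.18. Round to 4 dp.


SL = SL0 * (Tu/Tref)^alpha * (P/Pref)^beta
T ratio = 529/298 = 1.77516779
(T ratio)^alpha = 1.77516779^1.96 = 3.079706
(P/Pref)^beta = 4^(-0.18) = 0.779165
SL = 0.39 * 3.079706 * 0.779165 = 0.9358 m/s


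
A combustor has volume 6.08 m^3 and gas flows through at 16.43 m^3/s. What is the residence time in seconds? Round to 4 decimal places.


tau = V / Q_flow
tau = 6.08 / 16.43 = 0.3701 s


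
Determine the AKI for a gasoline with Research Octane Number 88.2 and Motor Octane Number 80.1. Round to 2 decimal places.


AKI = (RON + MON) / 2
AKI = (88.2 + 80.1) / 2
AKI = 168.3 / 2 = 84.15


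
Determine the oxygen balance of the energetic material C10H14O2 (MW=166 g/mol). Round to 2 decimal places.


OB = -1600 * (2C + H/2 - O) / MW
Inner = 2*10 + 14/2 - 2 = 25.00
OB = -1600 * 25.00 / 166 = -240.96%


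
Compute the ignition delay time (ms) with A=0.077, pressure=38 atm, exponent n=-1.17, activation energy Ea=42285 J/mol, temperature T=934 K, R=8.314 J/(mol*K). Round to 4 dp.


tau = A * P^n * exp(Ea/(R*T))
P^n = 38^(-1.17) = 0.01417925
Ea/(R*T) = 42285/(8.314*934) = 5.445396
exp(Ea/(R*T)) = 231.688925
tau = 0.077 * 0.01417925 * 231.688925 = 0.2530 ms


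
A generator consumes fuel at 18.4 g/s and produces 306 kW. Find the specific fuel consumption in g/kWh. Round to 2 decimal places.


SFC = (mf / BP) * 3600
Rate = 18.4 / 306 = 0.060131 g/(s*kW)
SFC = 0.060131 * 3600 = 216.47 g/kWh


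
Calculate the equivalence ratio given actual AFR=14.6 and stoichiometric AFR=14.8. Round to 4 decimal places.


phi = AFR_stoich / AFR_actual
phi = 14.8 / 14.6 = 1.0137


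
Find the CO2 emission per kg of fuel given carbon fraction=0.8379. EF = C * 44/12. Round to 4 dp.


EF = C_frac * (M_CO2 / M_C)
EF = 0.8379 * (44/12)
EF = 0.8379 * 3.666667 = 3.0723 kg_CO2/kg_fuel


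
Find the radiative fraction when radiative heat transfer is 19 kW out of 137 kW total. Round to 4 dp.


f_rad = Q_rad / Q_total
f_rad = 19 / 137 = 0.1387


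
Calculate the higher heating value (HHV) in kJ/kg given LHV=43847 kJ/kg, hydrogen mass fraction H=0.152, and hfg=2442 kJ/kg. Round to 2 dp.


HHV = LHV + hfg * 9 * H
Water addition = 2442 * 9 * 0.152 = 3340.656 kJ/kg
HHV = 43847 + 3340.656 = 47187.66 kJ/kg


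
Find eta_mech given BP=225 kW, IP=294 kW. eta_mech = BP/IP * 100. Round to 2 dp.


eta_mech = (BP / IP) * 100
Ratio = 225 / 294 = 0.7653
eta_mech = 0.7653 * 100 = 76.53%


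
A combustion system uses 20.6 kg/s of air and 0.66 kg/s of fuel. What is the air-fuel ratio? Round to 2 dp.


AFR = m_air / m_fuel
AFR = 20.6 / 0.66 = 31.21


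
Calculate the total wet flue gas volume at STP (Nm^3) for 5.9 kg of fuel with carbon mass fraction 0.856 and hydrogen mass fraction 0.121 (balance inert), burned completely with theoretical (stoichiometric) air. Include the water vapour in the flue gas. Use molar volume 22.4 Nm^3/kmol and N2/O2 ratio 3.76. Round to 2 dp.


Per kg fuel: CO2 = (C/12 kmol)*22.4 = (0.856/12)*22.4 = 1.59787 Nm^3
Per kg fuel: H2O = (H/2 kmol)*22.4 = (0.121/2)*22.4 = 1.35520 Nm^3
O2 needed per kg fuel = C/12 + H/4 = 0.856/12 + 0.121/4 = 0.10158333 kmol
Per kg fuel: N2 = O2*3.76*22.4 = 0.10158333*3.76*22.4 = 8.55575 Nm^3
Total per kg = 1.59787 + 1.35520 + 8.55575 = 11.50882 Nm^3
Total = 11.50882 * 5.9 = 67.90 Nm^3


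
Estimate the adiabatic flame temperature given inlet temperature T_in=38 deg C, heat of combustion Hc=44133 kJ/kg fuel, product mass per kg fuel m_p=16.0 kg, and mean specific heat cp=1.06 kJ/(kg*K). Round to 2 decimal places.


T_ad = T_in + Hc / (m_p * cp)
Denominator = 16.0 * 1.06 = 16.9600
Temperature rise = 44133 / 16.9600 = 2602.18 K
T_ad = 38 + 2602.18 = 2640.18 deg C


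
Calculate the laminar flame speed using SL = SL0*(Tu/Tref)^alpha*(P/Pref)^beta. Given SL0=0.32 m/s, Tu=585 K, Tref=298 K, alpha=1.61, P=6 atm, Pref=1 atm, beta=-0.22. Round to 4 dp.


SL = SL0 * (Tu/Tref)^alpha * (P/Pref)^beta
T ratio = 585/298 = 1.96308725
(T ratio)^alpha = 1.96308725^1.61 = 2.962325
(P/Pref)^beta = 6^(-0.22) = 0.674228
SL = 0.32 * 2.962325 * 0.674228 = 0.6391 m/s


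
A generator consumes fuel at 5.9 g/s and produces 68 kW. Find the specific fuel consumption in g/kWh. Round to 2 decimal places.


SFC = (mf / BP) * 3600
Rate = 5.9 / 68 = 0.086765 g/(s*kW)
SFC = 0.086765 * 3600 = 312.35 g/kWh


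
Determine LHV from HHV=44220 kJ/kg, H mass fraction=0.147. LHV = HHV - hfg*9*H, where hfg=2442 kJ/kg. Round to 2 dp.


LHV = HHV - hfg * 9 * H
Water correction = 2442 * 9 * 0.147 = 3230.766 kJ/kg
LHV = 44220 - 3230.766 = 40989.23 kJ/kg


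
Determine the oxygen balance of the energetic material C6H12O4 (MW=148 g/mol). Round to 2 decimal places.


OB = -1600 * (2C + H/2 - O) / MW
Inner = 2*6 + 12/2 - 4 = 14.00
OB = -1600 * 14.00 / 148 = -151.35%


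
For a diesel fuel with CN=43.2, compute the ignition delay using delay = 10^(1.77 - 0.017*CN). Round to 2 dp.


delay = 10^(1.77 - 0.017*CN)
Exponent = 1.77 - 0.017*43.2 = 1.0356
delay = 10^1.0356 = 10.85 ms


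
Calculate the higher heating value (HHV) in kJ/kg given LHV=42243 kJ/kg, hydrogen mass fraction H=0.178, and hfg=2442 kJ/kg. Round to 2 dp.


HHV = LHV + hfg * 9 * H
Water addition = 2442 * 9 * 0.178 = 3912.084 kJ/kg
HHV = 42243 + 3912.084 = 46155.08 kJ/kg


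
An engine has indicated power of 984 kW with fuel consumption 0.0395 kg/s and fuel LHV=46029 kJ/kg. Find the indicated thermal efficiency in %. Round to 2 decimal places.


eta_ith = (IP / (mf * LHV)) * 100
Denominator = 0.0395 * 46029 = 1818.1455 kW
eta_ith = (984 / 1818.1455) * 100 = 54.12%


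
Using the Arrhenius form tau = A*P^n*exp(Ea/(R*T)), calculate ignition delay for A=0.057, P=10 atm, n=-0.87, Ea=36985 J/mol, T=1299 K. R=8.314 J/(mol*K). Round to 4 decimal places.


tau = A * P^n * exp(Ea/(R*T))
P^n = 10^(-0.87) = 0.13489629
Ea/(R*T) = 36985/(8.314*1299) = 3.424573
exp(Ea/(R*T)) = 30.709535
tau = 0.057 * 0.13489629 * 30.709535 = 0.2361 ms


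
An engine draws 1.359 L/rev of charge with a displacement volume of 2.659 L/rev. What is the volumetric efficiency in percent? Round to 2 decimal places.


eta_v = (V_actual / V_disp) * 100
Ratio = 1.359 / 2.659 = 0.5111
eta_v = 0.5111 * 100 = 51.11%


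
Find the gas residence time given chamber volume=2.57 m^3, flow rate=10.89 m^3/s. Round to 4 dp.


tau = V / Q_flow
tau = 2.57 / 10.89 = 0.2360 s


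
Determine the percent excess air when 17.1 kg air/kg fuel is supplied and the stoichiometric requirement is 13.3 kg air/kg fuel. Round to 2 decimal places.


Excess air = actual - stoichiometric = 17.1 - 13.3 = 3.80 kg/kg fuel
Excess air % = (excess / stoich) * 100 = (3.80 / 13.3) * 100 = 28.57%


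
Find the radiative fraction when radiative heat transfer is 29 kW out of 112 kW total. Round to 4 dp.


f_rad = Q_rad / Q_total
f_rad = 29 / 112 = 0.2589


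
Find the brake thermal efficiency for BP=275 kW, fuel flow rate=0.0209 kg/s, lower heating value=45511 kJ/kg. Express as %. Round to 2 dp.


eta_BTE = (BP / (mf * LHV)) * 100
Denominator = 0.0209 * 45511 = 951.1799 kW
eta_BTE = (275 / 951.1799) * 100 = 28.91%


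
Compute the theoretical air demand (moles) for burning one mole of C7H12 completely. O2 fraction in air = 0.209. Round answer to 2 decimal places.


Balanced combustion: C7H12 + 10 O2 -> 7 CO2 + 6 H2O
O2 needed = C + H/4 = 7 + 12/4 = 10.00 moles
Air moles = O2 / 0.209 = 10.00 / 0.209 = 47.85 moles air


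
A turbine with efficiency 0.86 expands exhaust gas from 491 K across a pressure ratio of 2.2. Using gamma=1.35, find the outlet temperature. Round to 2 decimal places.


T_out = T_in * (1 - eta * (1 - PR^(-(gamma-1)/gamma)))
Exponent = -(1.35-1)/1.35 = -0.25925926
PR^exp = 2.2^(-0.25925926) = 0.81512413
Factor = 1 - 0.86*(1 - 0.81512413) = 0.84100675
T_out = 491 * 0.84100675 = 412.93 K


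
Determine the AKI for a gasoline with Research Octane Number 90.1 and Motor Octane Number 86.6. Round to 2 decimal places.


AKI = (RON + MON) / 2
AKI = (90.1 + 86.6) / 2
AKI = 176.7 / 2 = 88.35


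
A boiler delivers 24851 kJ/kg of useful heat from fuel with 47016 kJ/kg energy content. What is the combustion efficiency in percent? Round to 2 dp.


Efficiency = (Q_useful / Q_fuel) * 100
Efficiency = (24851 / 47016) * 100
Efficiency = 0.5286 * 100 = 52.86%


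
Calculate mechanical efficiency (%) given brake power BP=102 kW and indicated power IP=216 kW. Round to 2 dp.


eta_mech = (BP / IP) * 100
Ratio = 102 / 216 = 0.4722
eta_mech = 0.4722 * 100 = 47.22%


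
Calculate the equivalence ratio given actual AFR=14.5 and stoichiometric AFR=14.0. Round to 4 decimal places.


phi = AFR_stoich / AFR_actual
phi = 14.0 / 14.5 = 0.9655


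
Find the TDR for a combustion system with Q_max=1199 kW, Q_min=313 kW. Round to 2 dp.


TDR = Q_max / Q_min
TDR = 1199 / 313 = 3.83


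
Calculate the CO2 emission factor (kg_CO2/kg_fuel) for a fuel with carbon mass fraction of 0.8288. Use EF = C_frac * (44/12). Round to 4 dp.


EF = C_frac * (M_CO2 / M_C)
EF = 0.8288 * (44/12)
EF = 0.8288 * 3.666667 = 3.0389 kg_CO2/kg_fuel


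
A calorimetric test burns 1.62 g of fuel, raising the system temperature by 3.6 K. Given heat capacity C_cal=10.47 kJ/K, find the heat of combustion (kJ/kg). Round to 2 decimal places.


Hc = C_cal * delta_T / m_fuel
Q_released = 10.47 * 3.6 = 37.6920 kJ
m_fuel = 1.62 g = 1.62/1000 kg = 0.001620 kg
Hc = 37.6920 / 0.001620 = 23266.67 kJ/kg


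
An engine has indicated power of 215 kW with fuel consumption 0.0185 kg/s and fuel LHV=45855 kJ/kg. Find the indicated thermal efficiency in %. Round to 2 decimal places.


eta_ith = (IP / (mf * LHV)) * 100
Denominator = 0.0185 * 45855 = 848.3175 kW
eta_ith = (215 / 848.3175) * 100 = 25.34%


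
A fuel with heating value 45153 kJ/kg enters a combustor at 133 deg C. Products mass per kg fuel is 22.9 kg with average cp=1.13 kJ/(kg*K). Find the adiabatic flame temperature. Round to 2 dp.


T_ad = T_in + Hc / (m_p * cp)
Denominator = 22.9 * 1.13 = 25.8770
Temperature rise = 45153 / 25.8770 = 1744.91 K
T_ad = 133 + 1744.91 = 1877.91 deg C


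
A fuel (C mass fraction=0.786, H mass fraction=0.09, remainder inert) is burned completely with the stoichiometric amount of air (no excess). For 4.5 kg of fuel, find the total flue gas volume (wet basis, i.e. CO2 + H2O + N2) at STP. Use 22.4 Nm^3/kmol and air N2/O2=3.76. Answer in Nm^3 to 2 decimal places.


Per kg fuel: CO2 = (C/12 kmol)*22.4 = (0.786/12)*22.4 = 1.46720 Nm^3
Per kg fuel: H2O = (H/2 kmol)*22.4 = (0.09/2)*22.4 = 1.00800 Nm^3
O2 needed per kg fuel = C/12 + H/4 = 0.786/12 + 0.09/4 = 0.08800000 kmol
Per kg fuel: N2 = O2*3.76*22.4 = 0.08800000*3.76*22.4 = 7.41171 Nm^3
Total per kg = 1.46720 + 1.00800 + 7.41171 = 9.88691 Nm^3
Total = 9.88691 * 4.5 = 44.49 Nm^3


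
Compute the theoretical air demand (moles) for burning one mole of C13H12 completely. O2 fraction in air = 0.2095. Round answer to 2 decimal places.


Balanced combustion: C13H12 + 16 O2 -> 13 CO2 + 6 H2O
O2 needed = C + H/4 = 13 + 12/4 = 16.00 moles
Air moles = O2 / 0.2095 = 16.00 / 0.2095 = 76.37 moles air


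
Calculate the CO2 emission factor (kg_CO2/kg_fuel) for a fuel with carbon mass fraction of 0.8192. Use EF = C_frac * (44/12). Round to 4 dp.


EF = C_frac * (M_CO2 / M_C)
EF = 0.8192 * (44/12)
EF = 0.8192 * 3.666667 = 3.0037 kg_CO2/kg_fuel


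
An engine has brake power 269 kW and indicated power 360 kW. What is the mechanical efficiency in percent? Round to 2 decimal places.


eta_mech = (BP / IP) * 100
Ratio = 269 / 360 = 0.7472
eta_mech = 0.7472 * 100 = 74.72%


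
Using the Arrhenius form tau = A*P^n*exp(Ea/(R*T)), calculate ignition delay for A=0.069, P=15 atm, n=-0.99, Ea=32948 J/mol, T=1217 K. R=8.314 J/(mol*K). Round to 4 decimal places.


tau = A * P^n * exp(Ea/(R*T))
P^n = 15^(-0.99) = 0.06849670
Ea/(R*T) = 32948/(8.314*1217) = 3.256330
exp(Ea/(R*T)) = 25.954120
tau = 0.069 * 0.06849670 * 25.954120 = 0.1227 ms


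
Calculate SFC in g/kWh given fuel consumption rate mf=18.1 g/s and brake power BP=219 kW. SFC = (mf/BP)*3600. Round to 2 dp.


SFC = (mf / BP) * 3600
Rate = 18.1 / 219 = 0.082648 g/(s*kW)
SFC = 0.082648 * 3600 = 297.53 g/kWh


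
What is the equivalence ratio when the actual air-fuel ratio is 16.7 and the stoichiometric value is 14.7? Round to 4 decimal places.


phi = AFR_stoich / AFR_actual
phi = 14.7 / 16.7 = 0.8802


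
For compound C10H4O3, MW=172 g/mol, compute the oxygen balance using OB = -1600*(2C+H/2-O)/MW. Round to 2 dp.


OB = -1600 * (2C + H/2 - O) / MW
Inner = 2*10 + 4/2 - 3 = 19.00
OB = -1600 * 19.00 / 172 = -176.74%


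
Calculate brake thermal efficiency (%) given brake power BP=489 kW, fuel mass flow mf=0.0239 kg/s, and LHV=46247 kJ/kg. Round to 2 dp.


eta_BTE = (BP / (mf * LHV)) * 100
Denominator = 0.0239 * 46247 = 1105.3033 kW
eta_BTE = (489 / 1105.3033) * 100 = 44.24%


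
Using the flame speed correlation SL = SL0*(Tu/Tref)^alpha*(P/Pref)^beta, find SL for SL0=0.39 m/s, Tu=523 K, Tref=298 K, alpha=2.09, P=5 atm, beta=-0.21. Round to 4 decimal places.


SL = SL0 * (Tu/Tref)^alpha * (P/Pref)^beta
T ratio = 523/298 = 1.75503356
(T ratio)^alpha = 1.75503356^2.09 = 3.240086
(P/Pref)^beta = 5^(-0.21) = 0.713208
SL = 0.39 * 3.240086 * 0.713208 = 0.9012 m/s


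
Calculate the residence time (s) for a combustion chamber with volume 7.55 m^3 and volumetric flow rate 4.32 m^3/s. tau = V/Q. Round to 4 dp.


tau = V / Q_flow
tau = 7.55 / 4.32 = 1.7477 s


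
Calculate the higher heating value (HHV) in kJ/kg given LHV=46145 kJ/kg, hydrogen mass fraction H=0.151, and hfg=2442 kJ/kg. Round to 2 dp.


HHV = LHV + hfg * 9 * H
Water addition = 2442 * 9 * 0.151 = 3318.678 kJ/kg
HHV = 46145 + 3318.678 = 49463.68 kJ/kg


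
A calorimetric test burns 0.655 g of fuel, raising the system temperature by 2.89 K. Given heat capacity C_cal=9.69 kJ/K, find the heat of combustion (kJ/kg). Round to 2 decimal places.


Hc = C_cal * delta_T / m_fuel
Q_released = 9.69 * 2.89 = 28.0041 kJ
m_fuel = 0.655 g = 0.655/1000 kg = 0.000655 kg
Hc = 28.0041 / 0.000655 = 42754.35 kJ/kg


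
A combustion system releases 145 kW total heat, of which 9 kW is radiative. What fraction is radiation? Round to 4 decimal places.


f_rad = Q_rad / Q_total
f_rad = 9 / 145 = 0.0621


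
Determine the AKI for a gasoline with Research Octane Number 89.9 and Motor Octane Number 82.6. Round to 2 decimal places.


AKI = (RON + MON) / 2
AKI = (89.9 + 82.6) / 2
AKI = 172.5 / 2 = 86.25


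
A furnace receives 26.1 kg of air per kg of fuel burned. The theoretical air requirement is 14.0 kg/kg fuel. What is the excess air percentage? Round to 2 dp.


Excess air = actual - stoichiometric = 26.1 - 14.0 = 12.10 kg/kg fuel
Excess air % = (excess / stoich) * 100 = (12.10 / 14.0) * 100 = 86.43%


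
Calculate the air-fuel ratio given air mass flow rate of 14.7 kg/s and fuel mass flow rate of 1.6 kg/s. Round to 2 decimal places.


AFR = m_air / m_fuel
AFR = 14.7 / 1.6 = 9.19


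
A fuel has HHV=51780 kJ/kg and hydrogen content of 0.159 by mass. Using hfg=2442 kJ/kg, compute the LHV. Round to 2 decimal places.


LHV = HHV - hfg * 9 * H
Water correction = 2442 * 9 * 0.159 = 3494.502 kJ/kg
LHV = 51780 - 3494.502 = 48285.50 kJ/kg


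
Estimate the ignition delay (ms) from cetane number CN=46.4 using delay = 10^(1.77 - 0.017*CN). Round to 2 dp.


delay = 10^(1.77 - 0.017*CN)
Exponent = 1.77 - 0.017*46.4 = 0.9812
delay = 10^0.9812 = 9.58 ms


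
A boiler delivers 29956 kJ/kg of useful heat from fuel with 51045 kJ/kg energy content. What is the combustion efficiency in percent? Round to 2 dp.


Efficiency = (Q_useful / Q_fuel) * 100
Efficiency = (29956 / 51045) * 100
Efficiency = 0.5869 * 100 = 58.69%


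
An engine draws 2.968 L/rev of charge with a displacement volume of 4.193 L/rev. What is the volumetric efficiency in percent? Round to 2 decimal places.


eta_v = (V_actual / V_disp) * 100
Ratio = 2.968 / 4.193 = 0.7078
eta_v = 0.7078 * 100 = 70.78%


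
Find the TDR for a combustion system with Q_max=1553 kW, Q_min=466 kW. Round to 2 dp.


TDR = Q_max / Q_min
TDR = 1553 / 466 = 3.33


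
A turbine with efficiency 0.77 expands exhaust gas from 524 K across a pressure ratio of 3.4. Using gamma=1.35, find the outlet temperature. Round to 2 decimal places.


T_out = T_in * (1 - eta * (1 - PR^(-(gamma-1)/gamma)))
Exponent = -(1.35-1)/1.35 = -0.25925926
PR^exp = 3.4^(-0.25925926) = 0.72813041
Factor = 1 - 0.77*(1 - 0.72813041) = 0.79066042
T_out = 524 * 0.79066042 = 414.31 K


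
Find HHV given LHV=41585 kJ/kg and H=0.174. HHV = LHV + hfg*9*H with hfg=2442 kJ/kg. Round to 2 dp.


HHV = LHV + hfg * 9 * H
Water addition = 2442 * 9 * 0.174 = 3824.172 kJ/kg
HHV = 41585 + 3824.172 = 45409.17 kJ/kg


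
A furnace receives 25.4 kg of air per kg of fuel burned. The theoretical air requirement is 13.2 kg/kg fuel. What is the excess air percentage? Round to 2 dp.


Excess air = actual - stoichiometric = 25.4 - 13.2 = 12.20 kg/kg fuel
Excess air % = (excess / stoich) * 100 = (12.20 / 13.2) * 100 = 92.42%


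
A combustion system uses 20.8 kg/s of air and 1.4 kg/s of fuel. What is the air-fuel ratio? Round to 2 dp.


AFR = m_air / m_fuel
AFR = 20.8 / 1.4 = 14.86


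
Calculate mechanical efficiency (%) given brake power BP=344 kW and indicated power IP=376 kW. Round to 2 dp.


eta_mech = (BP / IP) * 100
Ratio = 344 / 376 = 0.9149
eta_mech = 0.9149 * 100 = 91.49%


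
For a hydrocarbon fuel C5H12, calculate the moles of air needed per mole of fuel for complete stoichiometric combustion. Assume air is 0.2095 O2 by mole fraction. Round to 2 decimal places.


Balanced combustion: C5H12 + 8 O2 -> 5 CO2 + 6 H2O
O2 needed = C + H/4 = 5 + 12/4 = 8.00 moles
Air moles = O2 / 0.2095 = 8.00 / 0.2095 = 38.19 moles air


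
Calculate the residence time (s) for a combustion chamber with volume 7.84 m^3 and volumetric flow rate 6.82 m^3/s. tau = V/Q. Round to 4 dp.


tau = V / Q_flow
tau = 7.84 / 6.82 = 1.1496 s


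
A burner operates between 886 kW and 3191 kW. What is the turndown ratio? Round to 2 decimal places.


TDR = Q_max / Q_min
TDR = 3191 / 886 = 3.60


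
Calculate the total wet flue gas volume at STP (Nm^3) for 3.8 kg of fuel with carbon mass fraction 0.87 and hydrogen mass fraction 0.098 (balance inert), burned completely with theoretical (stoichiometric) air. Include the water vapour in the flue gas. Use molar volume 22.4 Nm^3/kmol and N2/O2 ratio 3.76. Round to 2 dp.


Per kg fuel: CO2 = (C/12 kmol)*22.4 = (0.87/12)*22.4 = 1.62400 Nm^3
Per kg fuel: H2O = (H/2 kmol)*22.4 = (0.098/2)*22.4 = 1.09760 Nm^3
O2 needed per kg fuel = C/12 + H/4 = 0.87/12 + 0.098/4 = 0.09700000 kmol
Per kg fuel: N2 = O2*3.76*22.4 = 0.09700000*3.76*22.4 = 8.16973 Nm^3
Total per kg = 1.62400 + 1.09760 + 8.16973 = 10.89133 Nm^3
Total = 10.89133 * 3.8 = 41.39 Nm^3


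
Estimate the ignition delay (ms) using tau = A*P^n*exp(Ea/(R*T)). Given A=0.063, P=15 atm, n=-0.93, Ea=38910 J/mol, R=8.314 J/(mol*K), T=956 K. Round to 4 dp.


tau = A * P^n * exp(Ea/(R*T))
P^n = 15^(-0.93) = 0.08058146
Ea/(R*T) = 38910/(8.314*956) = 4.895458
exp(Ea/(R*T)) = 133.681203
tau = 0.063 * 0.08058146 * 133.681203 = 0.6787 ms


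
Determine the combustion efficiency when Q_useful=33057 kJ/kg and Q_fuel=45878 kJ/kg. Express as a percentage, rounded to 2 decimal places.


Efficiency = (Q_useful / Q_fuel) * 100
Efficiency = (33057 / 45878) * 100
Efficiency = 0.7205 * 100 = 72.05%


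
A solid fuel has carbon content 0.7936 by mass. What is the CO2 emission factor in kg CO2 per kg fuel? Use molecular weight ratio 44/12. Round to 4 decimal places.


EF = C_frac * (M_CO2 / M_C)
EF = 0.7936 * (44/12)
EF = 0.7936 * 3.666667 = 2.9099 kg_CO2/kg_fuel


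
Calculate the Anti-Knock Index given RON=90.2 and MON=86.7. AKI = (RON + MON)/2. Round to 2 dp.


AKI = (RON + MON) / 2
AKI = (90.2 + 86.7) / 2
AKI = 176.9 / 2 = 88.45


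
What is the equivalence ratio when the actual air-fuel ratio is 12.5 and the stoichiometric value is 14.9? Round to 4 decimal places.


phi = AFR_stoich / AFR_actual
phi = 14.9 / 12.5 = 1.1920


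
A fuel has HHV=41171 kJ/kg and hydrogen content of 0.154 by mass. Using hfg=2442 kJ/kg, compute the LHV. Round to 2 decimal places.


LHV = HHV - hfg * 9 * H
Water correction = 2442 * 9 * 0.154 = 3384.612 kJ/kg
LHV = 41171 - 3384.612 = 37786.39 kJ/kg


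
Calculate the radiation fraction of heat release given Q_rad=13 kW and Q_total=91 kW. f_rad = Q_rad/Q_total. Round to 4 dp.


f_rad = Q_rad / Q_total
f_rad = 13 / 91 = 0.1429


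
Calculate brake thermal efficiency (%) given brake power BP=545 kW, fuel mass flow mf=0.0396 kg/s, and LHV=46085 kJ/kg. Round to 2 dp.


eta_BTE = (BP / (mf * LHV)) * 100
Denominator = 0.0396 * 46085 = 1824.9660 kW
eta_BTE = (545 / 1824.9660) * 100 = 29.86%


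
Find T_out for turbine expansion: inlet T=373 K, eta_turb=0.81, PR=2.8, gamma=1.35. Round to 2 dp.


T_out = T_in * (1 - eta * (1 - PR^(-(gamma-1)/gamma)))
Exponent = -(1.35-1)/1.35 = -0.25925926
PR^exp = 2.8^(-0.25925926) = 0.76572026
Factor = 1 - 0.81*(1 - 0.76572026) = 0.81023341
T_out = 373 * 0.81023341 = 302.22 K


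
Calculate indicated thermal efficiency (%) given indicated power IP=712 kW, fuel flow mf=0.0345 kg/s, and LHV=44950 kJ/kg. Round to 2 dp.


eta_ith = (IP / (mf * LHV)) * 100
Denominator = 0.0345 * 44950 = 1550.7750 kW
eta_ith = (712 / 1550.7750) * 100 = 45.91%


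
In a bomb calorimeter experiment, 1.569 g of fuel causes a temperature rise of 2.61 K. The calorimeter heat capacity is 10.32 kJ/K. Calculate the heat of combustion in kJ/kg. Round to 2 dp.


Hc = C_cal * delta_T / m_fuel
Q_released = 10.32 * 2.61 = 26.9352 kJ
m_fuel = 1.569 g = 1.569/1000 kg = 0.001569 kg
Hc = 26.9352 / 0.001569 = 17167.11 kJ/kg


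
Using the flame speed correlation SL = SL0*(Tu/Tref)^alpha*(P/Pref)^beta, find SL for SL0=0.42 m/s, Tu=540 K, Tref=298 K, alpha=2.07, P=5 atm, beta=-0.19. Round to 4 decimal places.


SL = SL0 * (Tu/Tref)^alpha * (P/Pref)^beta
T ratio = 540/298 = 1.81208054
(T ratio)^alpha = 1.81208054^2.07 = 3.423162
(P/Pref)^beta = 5^(-0.19) = 0.736539
SL = 0.42 * 3.423162 * 0.736539 = 1.0589 m/s


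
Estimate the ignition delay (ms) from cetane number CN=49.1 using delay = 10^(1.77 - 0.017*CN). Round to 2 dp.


delay = 10^(1.77 - 0.017*CN)
Exponent = 1.77 - 0.017*49.1 = 0.9353
delay = 10^0.9353 = 8.62 ms


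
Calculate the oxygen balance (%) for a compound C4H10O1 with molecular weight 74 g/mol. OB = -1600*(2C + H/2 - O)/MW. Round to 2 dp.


OB = -1600 * (2C + H/2 - O) / MW
Inner = 2*4 + 10/2 - 1 = 12.00
OB = -1600 * 12.00 / 74 = -259.46%


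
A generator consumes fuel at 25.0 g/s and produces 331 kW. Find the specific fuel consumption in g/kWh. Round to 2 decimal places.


SFC = (mf / BP) * 3600
Rate = 25.0 / 331 = 0.075529 g/(s*kW)
SFC = 0.075529 * 3600 = 271.90 g/kWh
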